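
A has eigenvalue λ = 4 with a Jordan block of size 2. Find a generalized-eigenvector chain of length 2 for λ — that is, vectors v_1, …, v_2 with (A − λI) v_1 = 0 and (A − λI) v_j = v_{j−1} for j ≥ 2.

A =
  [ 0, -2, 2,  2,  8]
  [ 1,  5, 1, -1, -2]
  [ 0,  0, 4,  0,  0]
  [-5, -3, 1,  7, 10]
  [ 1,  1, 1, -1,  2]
A Jordan chain for λ = 4 of length 2:
v_1 = (-2, -1, 0, -1, -1)ᵀ
v_2 = (2, -3, 0, 0, 0)ᵀ

Let N = A − (4)·I. We want v_2 with N^2 v_2 = 0 but N^1 v_2 ≠ 0; then v_{j-1} := N · v_j for j = 2, …, 2.

Pick v_2 = (2, -3, 0, 0, 0)ᵀ.
Then v_1 = N · v_2 = (-2, -1, 0, -1, -1)ᵀ.

Sanity check: (A − (4)·I) v_1 = (0, 0, 0, 0, 0)ᵀ = 0. ✓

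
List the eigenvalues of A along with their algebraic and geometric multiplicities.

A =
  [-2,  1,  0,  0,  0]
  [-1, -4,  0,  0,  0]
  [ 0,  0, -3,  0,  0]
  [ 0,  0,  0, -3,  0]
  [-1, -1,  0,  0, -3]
λ = -3: alg = 5, geom = 4

Step 1 — factor the characteristic polynomial to read off the algebraic multiplicities:
  χ_A(x) = (x + 3)^5

Step 2 — compute geometric multiplicities via the rank-nullity identity g(λ) = n − rank(A − λI):
  rank(A − (-3)·I) = 1, so dim ker(A − (-3)·I) = n − 1 = 4

Summary:
  λ = -3: algebraic multiplicity = 5, geometric multiplicity = 4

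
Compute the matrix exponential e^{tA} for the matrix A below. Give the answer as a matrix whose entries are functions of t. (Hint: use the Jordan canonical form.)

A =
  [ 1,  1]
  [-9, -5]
e^{tA} =
  [3*t*exp(-2*t) + exp(-2*t), t*exp(-2*t)]
  [-9*t*exp(-2*t), -3*t*exp(-2*t) + exp(-2*t)]

Strategy: write A = P · J · P⁻¹ where J is a Jordan canonical form, so e^{tA} = P · e^{tJ} · P⁻¹, and e^{tJ} can be computed block-by-block.

A has Jordan form
J =
  [-2,  1]
  [ 0, -2]
(up to reordering of blocks).

Per-block formulas:
  For a 2×2 Jordan block J_2(-2): exp(t · J_2(-2)) = e^(-2t)·(I + t·N), where N is the 2×2 nilpotent shift.

After assembling e^{tJ} and conjugating by P, we get:

e^{tA} =
  [3*t*exp(-2*t) + exp(-2*t), t*exp(-2*t)]
  [-9*t*exp(-2*t), -3*t*exp(-2*t) + exp(-2*t)]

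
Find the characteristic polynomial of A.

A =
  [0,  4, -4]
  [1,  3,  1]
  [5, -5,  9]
x^3 - 12*x^2 + 48*x - 64

Expanding det(x·I − A) (e.g. by cofactor expansion or by noting that A is similar to its Jordan form J, which has the same characteristic polynomial as A) gives
  χ_A(x) = x^3 - 12*x^2 + 48*x - 64
which factors as (x - 4)^3. The eigenvalues (with algebraic multiplicities) are λ = 4 with multiplicity 3.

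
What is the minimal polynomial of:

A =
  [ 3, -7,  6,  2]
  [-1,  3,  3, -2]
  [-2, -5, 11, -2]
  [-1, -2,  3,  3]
x^3 - 15*x^2 + 75*x - 125

The characteristic polynomial is χ_A(x) = (x - 5)^4, so the eigenvalues are known. The minimal polynomial is
  m_A(x) = Π_λ (x − λ)^{k_λ}
where k_λ is the size of the *largest* Jordan block for λ (equivalently, the smallest k with (A − λI)^k v = 0 for every generalised eigenvector v of λ).

  λ = 5: largest Jordan block has size 3, contributing (x − 5)^3

So m_A(x) = (x - 5)^3 = x^3 - 15*x^2 + 75*x - 125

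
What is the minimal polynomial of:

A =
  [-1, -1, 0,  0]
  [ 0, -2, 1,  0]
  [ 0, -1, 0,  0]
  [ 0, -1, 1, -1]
x^3 + 3*x^2 + 3*x + 1

The characteristic polynomial is χ_A(x) = (x + 1)^4, so the eigenvalues are known. The minimal polynomial is
  m_A(x) = Π_λ (x − λ)^{k_λ}
where k_λ is the size of the *largest* Jordan block for λ (equivalently, the smallest k with (A − λI)^k v = 0 for every generalised eigenvector v of λ).

  λ = -1: largest Jordan block has size 3, contributing (x + 1)^3

So m_A(x) = (x + 1)^3 = x^3 + 3*x^2 + 3*x + 1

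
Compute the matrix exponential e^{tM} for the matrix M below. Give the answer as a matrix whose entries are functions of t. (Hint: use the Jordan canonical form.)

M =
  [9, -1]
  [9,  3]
e^{tM} =
  [3*t*exp(6*t) + exp(6*t), -t*exp(6*t)]
  [9*t*exp(6*t), -3*t*exp(6*t) + exp(6*t)]

Strategy: write M = P · J · P⁻¹ where J is a Jordan canonical form, so e^{tM} = P · e^{tJ} · P⁻¹, and e^{tJ} can be computed block-by-block.

M has Jordan form
J =
  [6, 1]
  [0, 6]
(up to reordering of blocks).

Per-block formulas:
  For a 2×2 Jordan block J_2(6): exp(t · J_2(6)) = e^(6t)·(I + t·N), where N is the 2×2 nilpotent shift.

After assembling e^{tJ} and conjugating by P, we get:

e^{tM} =
  [3*t*exp(6*t) + exp(6*t), -t*exp(6*t)]
  [9*t*exp(6*t), -3*t*exp(6*t) + exp(6*t)]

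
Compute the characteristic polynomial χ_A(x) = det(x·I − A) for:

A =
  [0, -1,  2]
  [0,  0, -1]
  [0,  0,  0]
x^3

Expanding det(x·I − A) (e.g. by cofactor expansion or by noting that A is similar to its Jordan form J, which has the same characteristic polynomial as A) gives
  χ_A(x) = x^3
which factors as x^3. The eigenvalues (with algebraic multiplicities) are λ = 0 with multiplicity 3.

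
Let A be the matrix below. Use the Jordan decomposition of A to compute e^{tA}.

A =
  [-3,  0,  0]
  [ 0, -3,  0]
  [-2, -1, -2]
e^{tA} =
  [exp(-3*t), 0, 0]
  [0, exp(-3*t), 0]
  [-2*exp(-2*t) + 2*exp(-3*t), -exp(-2*t) + exp(-3*t), exp(-2*t)]

Strategy: write A = P · J · P⁻¹ where J is a Jordan canonical form, so e^{tA} = P · e^{tJ} · P⁻¹, and e^{tJ} can be computed block-by-block.

A has Jordan form
J =
  [-3,  0,  0]
  [ 0, -3,  0]
  [ 0,  0, -2]
(up to reordering of blocks).

Per-block formulas:
  For a 1×1 block at λ = -3: exp(t · [-3]) = [e^(-3t)].
  For a 1×1 block at λ = -2: exp(t · [-2]) = [e^(-2t)].

After assembling e^{tJ} and conjugating by P, we get:

e^{tA} =
  [exp(-3*t), 0, 0]
  [0, exp(-3*t), 0]
  [-2*exp(-2*t) + 2*exp(-3*t), -exp(-2*t) + exp(-3*t), exp(-2*t)]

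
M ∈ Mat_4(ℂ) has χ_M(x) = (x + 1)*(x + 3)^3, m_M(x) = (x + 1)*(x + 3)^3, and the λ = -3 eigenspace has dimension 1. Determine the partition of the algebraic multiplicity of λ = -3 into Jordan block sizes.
Block sizes for λ = -3: [3]

Step 1 — from the characteristic polynomial, algebraic multiplicity of λ = -3 is 3. From dim ker(M − (-3)·I) = 1, there are exactly 1 Jordan blocks for λ = -3.
Step 2 — from the minimal polynomial, the factor (x + 3)^3 tells us the largest block for λ = -3 has size 3.
Step 3 — with total size 3, 1 blocks, and largest block 3, the block sizes (in nonincreasing order) are [3].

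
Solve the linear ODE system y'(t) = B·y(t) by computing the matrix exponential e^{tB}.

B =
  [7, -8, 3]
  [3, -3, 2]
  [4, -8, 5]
e^{tB} =
  [2*t^2*exp(3*t) + 4*t*exp(3*t) + exp(3*t), -4*t^2*exp(3*t) - 8*t*exp(3*t), t^2*exp(3*t) + 3*t*exp(3*t)]
  [t^2*exp(3*t) + 3*t*exp(3*t), -2*t^2*exp(3*t) - 6*t*exp(3*t) + exp(3*t), t^2*exp(3*t)/2 + 2*t*exp(3*t)]
  [4*t*exp(3*t), -8*t*exp(3*t), 2*t*exp(3*t) + exp(3*t)]

Strategy: write B = P · J · P⁻¹ where J is a Jordan canonical form, so e^{tB} = P · e^{tJ} · P⁻¹, and e^{tJ} can be computed block-by-block.

B has Jordan form
J =
  [3, 1, 0]
  [0, 3, 1]
  [0, 0, 3]
(up to reordering of blocks).

Per-block formulas:
  For a 3×3 Jordan block J_3(3): exp(t · J_3(3)) = e^(3t)·(I + t·N + (t^2/2)·N^2), where N is the 3×3 nilpotent shift.

After assembling e^{tJ} and conjugating by P, we get:

e^{tB} =
  [2*t^2*exp(3*t) + 4*t*exp(3*t) + exp(3*t), -4*t^2*exp(3*t) - 8*t*exp(3*t), t^2*exp(3*t) + 3*t*exp(3*t)]
  [t^2*exp(3*t) + 3*t*exp(3*t), -2*t^2*exp(3*t) - 6*t*exp(3*t) + exp(3*t), t^2*exp(3*t)/2 + 2*t*exp(3*t)]
  [4*t*exp(3*t), -8*t*exp(3*t), 2*t*exp(3*t) + exp(3*t)]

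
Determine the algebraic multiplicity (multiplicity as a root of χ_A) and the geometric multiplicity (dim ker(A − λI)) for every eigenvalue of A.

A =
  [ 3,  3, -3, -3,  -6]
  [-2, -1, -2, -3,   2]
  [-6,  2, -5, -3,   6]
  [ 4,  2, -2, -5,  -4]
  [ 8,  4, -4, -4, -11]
λ = -5: alg = 2, geom = 1; λ = -3: alg = 3, geom = 2

Step 1 — factor the characteristic polynomial to read off the algebraic multiplicities:
  χ_A(x) = (x + 3)^3*(x + 5)^2

Step 2 — compute geometric multiplicities via the rank-nullity identity g(λ) = n − rank(A − λI):
  rank(A − (-5)·I) = 4, so dim ker(A − (-5)·I) = n − 4 = 1
  rank(A − (-3)·I) = 3, so dim ker(A − (-3)·I) = n − 3 = 2

Summary:
  λ = -5: algebraic multiplicity = 2, geometric multiplicity = 1
  λ = -3: algebraic multiplicity = 3, geometric multiplicity = 2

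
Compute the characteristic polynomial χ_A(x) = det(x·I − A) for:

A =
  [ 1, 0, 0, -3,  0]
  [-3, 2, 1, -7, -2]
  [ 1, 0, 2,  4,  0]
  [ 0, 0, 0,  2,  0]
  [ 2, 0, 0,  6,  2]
x^5 - 9*x^4 + 32*x^3 - 56*x^2 + 48*x - 16

Expanding det(x·I − A) (e.g. by cofactor expansion or by noting that A is similar to its Jordan form J, which has the same characteristic polynomial as A) gives
  χ_A(x) = x^5 - 9*x^4 + 32*x^3 - 56*x^2 + 48*x - 16
which factors as (x - 2)^4*(x - 1). The eigenvalues (with algebraic multiplicities) are λ = 1 with multiplicity 1, λ = 2 with multiplicity 4.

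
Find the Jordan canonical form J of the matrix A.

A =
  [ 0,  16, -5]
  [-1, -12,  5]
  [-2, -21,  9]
J_3(-1)

The characteristic polynomial is
  det(x·I − A) = x^3 + 3*x^2 + 3*x + 1 = (x + 1)^3

Eigenvalues and multiplicities (the geometric multiplicity of λ is n − rank(A − λI), which equals the number of Jordan blocks for λ):
  λ = -1: algebraic multiplicity = 3, geometric multiplicity = 1

Determining the block sizes for each eigenvalue:
  λ = -1: one block (gm = 1), so the single block has size am = 3 → block sizes [3]

Assembling the blocks gives a Jordan form
J =
  [-1,  1,  0]
  [ 0, -1,  1]
  [ 0,  0, -1]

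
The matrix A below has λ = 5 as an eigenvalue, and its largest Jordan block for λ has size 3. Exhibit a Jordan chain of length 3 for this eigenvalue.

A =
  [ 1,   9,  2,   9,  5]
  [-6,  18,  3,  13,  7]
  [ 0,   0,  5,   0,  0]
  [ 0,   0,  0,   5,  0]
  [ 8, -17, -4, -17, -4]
A Jordan chain for λ = 5 of length 3:
v_1 = (2, 2, 0, 0, -2)ᵀ
v_2 = (-4, -6, 0, 0, 8)ᵀ
v_3 = (1, 0, 0, 0, 0)ᵀ

Let N = A − (5)·I. We want v_3 with N^3 v_3 = 0 but N^2 v_3 ≠ 0; then v_{j-1} := N · v_j for j = 3, …, 2.

Pick v_3 = (1, 0, 0, 0, 0)ᵀ.
Then v_2 = N · v_3 = (-4, -6, 0, 0, 8)ᵀ.
Then v_1 = N · v_2 = (2, 2, 0, 0, -2)ᵀ.

Sanity check: (A − (5)·I) v_1 = (0, 0, 0, 0, 0)ᵀ = 0. ✓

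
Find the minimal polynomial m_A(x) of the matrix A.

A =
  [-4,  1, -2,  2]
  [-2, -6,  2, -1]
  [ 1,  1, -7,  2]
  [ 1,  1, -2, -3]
x^3 + 15*x^2 + 75*x + 125

The characteristic polynomial is χ_A(x) = (x + 5)^4, so the eigenvalues are known. The minimal polynomial is
  m_A(x) = Π_λ (x − λ)^{k_λ}
where k_λ is the size of the *largest* Jordan block for λ (equivalently, the smallest k with (A − λI)^k v = 0 for every generalised eigenvector v of λ).

  λ = -5: largest Jordan block has size 3, contributing (x + 5)^3

So m_A(x) = (x + 5)^3 = x^3 + 15*x^2 + 75*x + 125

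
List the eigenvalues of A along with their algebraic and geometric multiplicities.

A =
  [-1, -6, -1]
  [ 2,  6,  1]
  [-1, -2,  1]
λ = 2: alg = 3, geom = 1

Step 1 — factor the characteristic polynomial to read off the algebraic multiplicities:
  χ_A(x) = (x - 2)^3

Step 2 — compute geometric multiplicities via the rank-nullity identity g(λ) = n − rank(A − λI):
  rank(A − (2)·I) = 2, so dim ker(A − (2)·I) = n − 2 = 1

Summary:
  λ = 2: algebraic multiplicity = 3, geometric multiplicity = 1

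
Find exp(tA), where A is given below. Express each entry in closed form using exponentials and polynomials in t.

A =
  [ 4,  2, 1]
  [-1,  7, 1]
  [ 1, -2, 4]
e^{tA} =
  [-t*exp(5*t) + exp(5*t), 2*t*exp(5*t), t*exp(5*t)]
  [-t*exp(5*t), 2*t*exp(5*t) + exp(5*t), t*exp(5*t)]
  [t*exp(5*t), -2*t*exp(5*t), -t*exp(5*t) + exp(5*t)]

Strategy: write A = P · J · P⁻¹ where J is a Jordan canonical form, so e^{tA} = P · e^{tJ} · P⁻¹, and e^{tJ} can be computed block-by-block.

A has Jordan form
J =
  [5, 1, 0]
  [0, 5, 0]
  [0, 0, 5]
(up to reordering of blocks).

Per-block formulas:
  For a 2×2 Jordan block J_2(5): exp(t · J_2(5)) = e^(5t)·(I + t·N), where N is the 2×2 nilpotent shift.
  For a 1×1 block at λ = 5: exp(t · [5]) = [e^(5t)].

After assembling e^{tJ} and conjugating by P, we get:

e^{tA} =
  [-t*exp(5*t) + exp(5*t), 2*t*exp(5*t), t*exp(5*t)]
  [-t*exp(5*t), 2*t*exp(5*t) + exp(5*t), t*exp(5*t)]
  [t*exp(5*t), -2*t*exp(5*t), -t*exp(5*t) + exp(5*t)]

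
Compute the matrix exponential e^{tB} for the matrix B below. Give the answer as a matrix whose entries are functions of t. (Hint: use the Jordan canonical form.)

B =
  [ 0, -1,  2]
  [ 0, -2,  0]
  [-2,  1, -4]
e^{tB} =
  [2*t*exp(-2*t) + exp(-2*t), -t*exp(-2*t), 2*t*exp(-2*t)]
  [0, exp(-2*t), 0]
  [-2*t*exp(-2*t), t*exp(-2*t), -2*t*exp(-2*t) + exp(-2*t)]

Strategy: write B = P · J · P⁻¹ where J is a Jordan canonical form, so e^{tB} = P · e^{tJ} · P⁻¹, and e^{tJ} can be computed block-by-block.

B has Jordan form
J =
  [-2,  1,  0]
  [ 0, -2,  0]
  [ 0,  0, -2]
(up to reordering of blocks).

Per-block formulas:
  For a 2×2 Jordan block J_2(-2): exp(t · J_2(-2)) = e^(-2t)·(I + t·N), where N is the 2×2 nilpotent shift.
  For a 1×1 block at λ = -2: exp(t · [-2]) = [e^(-2t)].

After assembling e^{tJ} and conjugating by P, we get:

e^{tB} =
  [2*t*exp(-2*t) + exp(-2*t), -t*exp(-2*t), 2*t*exp(-2*t)]
  [0, exp(-2*t), 0]
  [-2*t*exp(-2*t), t*exp(-2*t), -2*t*exp(-2*t) + exp(-2*t)]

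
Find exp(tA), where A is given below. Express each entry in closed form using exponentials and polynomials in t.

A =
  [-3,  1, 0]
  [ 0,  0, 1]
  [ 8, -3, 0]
e^{tA} =
  [2*t^2*exp(-t) - 2*t*exp(-t) + exp(-t), -t^2*exp(-t)/2 + t*exp(-t), t^2*exp(-t)/2]
  [4*t^2*exp(-t), -t^2*exp(-t) + t*exp(-t) + exp(-t), t^2*exp(-t) + t*exp(-t)]
  [-4*t^2*exp(-t) + 8*t*exp(-t), t^2*exp(-t) - 3*t*exp(-t), -t^2*exp(-t) + t*exp(-t) + exp(-t)]

Strategy: write A = P · J · P⁻¹ where J is a Jordan canonical form, so e^{tA} = P · e^{tJ} · P⁻¹, and e^{tJ} can be computed block-by-block.

A has Jordan form
J =
  [-1,  1,  0]
  [ 0, -1,  1]
  [ 0,  0, -1]
(up to reordering of blocks).

Per-block formulas:
  For a 3×3 Jordan block J_3(-1): exp(t · J_3(-1)) = e^(-1t)·(I + t·N + (t^2/2)·N^2), where N is the 3×3 nilpotent shift.

After assembling e^{tJ} and conjugating by P, we get:

e^{tA} =
  [2*t^2*exp(-t) - 2*t*exp(-t) + exp(-t), -t^2*exp(-t)/2 + t*exp(-t), t^2*exp(-t)/2]
  [4*t^2*exp(-t), -t^2*exp(-t) + t*exp(-t) + exp(-t), t^2*exp(-t) + t*exp(-t)]
  [-4*t^2*exp(-t) + 8*t*exp(-t), t^2*exp(-t) - 3*t*exp(-t), -t^2*exp(-t) + t*exp(-t) + exp(-t)]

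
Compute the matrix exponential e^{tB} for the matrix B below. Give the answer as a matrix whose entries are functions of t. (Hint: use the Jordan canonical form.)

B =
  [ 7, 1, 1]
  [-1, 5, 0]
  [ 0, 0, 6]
e^{tB} =
  [t*exp(6*t) + exp(6*t), t*exp(6*t), t^2*exp(6*t)/2 + t*exp(6*t)]
  [-t*exp(6*t), -t*exp(6*t) + exp(6*t), -t^2*exp(6*t)/2]
  [0, 0, exp(6*t)]

Strategy: write B = P · J · P⁻¹ where J is a Jordan canonical form, so e^{tB} = P · e^{tJ} · P⁻¹, and e^{tJ} can be computed block-by-block.

B has Jordan form
J =
  [6, 1, 0]
  [0, 6, 1]
  [0, 0, 6]
(up to reordering of blocks).

Per-block formulas:
  For a 3×3 Jordan block J_3(6): exp(t · J_3(6)) = e^(6t)·(I + t·N + (t^2/2)·N^2), where N is the 3×3 nilpotent shift.

After assembling e^{tJ} and conjugating by P, we get:

e^{tB} =
  [t*exp(6*t) + exp(6*t), t*exp(6*t), t^2*exp(6*t)/2 + t*exp(6*t)]
  [-t*exp(6*t), -t*exp(6*t) + exp(6*t), -t^2*exp(6*t)/2]
  [0, 0, exp(6*t)]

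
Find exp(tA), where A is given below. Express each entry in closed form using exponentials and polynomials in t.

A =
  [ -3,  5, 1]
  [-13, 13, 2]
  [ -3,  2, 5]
e^{tA} =
  [-2*t^2*exp(5*t) - 8*t*exp(5*t) + exp(5*t), t^2*exp(5*t) + 5*t*exp(5*t), t^2*exp(5*t) + t*exp(5*t)]
  [-3*t^2*exp(5*t) - 13*t*exp(5*t), 3*t^2*exp(5*t)/2 + 8*t*exp(5*t) + exp(5*t), 3*t^2*exp(5*t)/2 + 2*t*exp(5*t)]
  [-t^2*exp(5*t) - 3*t*exp(5*t), t^2*exp(5*t)/2 + 2*t*exp(5*t), t^2*exp(5*t)/2 + exp(5*t)]

Strategy: write A = P · J · P⁻¹ where J is a Jordan canonical form, so e^{tA} = P · e^{tJ} · P⁻¹, and e^{tJ} can be computed block-by-block.

A has Jordan form
J =
  [5, 1, 0]
  [0, 5, 1]
  [0, 0, 5]
(up to reordering of blocks).

Per-block formulas:
  For a 3×3 Jordan block J_3(5): exp(t · J_3(5)) = e^(5t)·(I + t·N + (t^2/2)·N^2), where N is the 3×3 nilpotent shift.

After assembling e^{tJ} and conjugating by P, we get:

e^{tA} =
  [-2*t^2*exp(5*t) - 8*t*exp(5*t) + exp(5*t), t^2*exp(5*t) + 5*t*exp(5*t), t^2*exp(5*t) + t*exp(5*t)]
  [-3*t^2*exp(5*t) - 13*t*exp(5*t), 3*t^2*exp(5*t)/2 + 8*t*exp(5*t) + exp(5*t), 3*t^2*exp(5*t)/2 + 2*t*exp(5*t)]
  [-t^2*exp(5*t) - 3*t*exp(5*t), t^2*exp(5*t)/2 + 2*t*exp(5*t), t^2*exp(5*t)/2 + exp(5*t)]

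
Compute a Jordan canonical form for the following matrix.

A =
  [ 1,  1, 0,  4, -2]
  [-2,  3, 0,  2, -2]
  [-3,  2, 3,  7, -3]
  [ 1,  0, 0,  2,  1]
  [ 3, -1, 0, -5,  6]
J_2(3) ⊕ J_2(3) ⊕ J_1(3)

The characteristic polynomial is
  det(x·I − A) = x^5 - 15*x^4 + 90*x^3 - 270*x^2 + 405*x - 243 = (x - 3)^5

Eigenvalues and multiplicities (the geometric multiplicity of λ is n − rank(A − λI), which equals the number of Jordan blocks for λ):
  λ = 3: algebraic multiplicity = 5, geometric multiplicity = 3

Determining the block sizes for each eigenvalue:
  λ = 3: with am = 5 and gm = 3, the partition is not yet determined (e.g. several partitions of 5 into 3 parts exist). Let N = A − (3)·I. Computing rank(N^1) = 2, rank(N^2) = 0; the number of blocks of size ≥ j is rank(N^{j−1}) − rank(N^j), giving [3, 2]. So we have 2 block(s) of size 2, 1 block(s) of size 1 → block sizes [2, 2, 1]

Assembling the blocks gives a Jordan form
J =
  [3, 1, 0, 0, 0]
  [0, 3, 0, 0, 0]
  [0, 0, 3, 1, 0]
  [0, 0, 0, 3, 0]
  [0, 0, 0, 0, 3]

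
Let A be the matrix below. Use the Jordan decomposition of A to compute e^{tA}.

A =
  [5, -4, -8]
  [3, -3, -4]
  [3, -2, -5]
e^{tA} =
  [6*t*exp(-t) + exp(-t), -4*t*exp(-t), -8*t*exp(-t)]
  [3*t*exp(-t), -2*t*exp(-t) + exp(-t), -4*t*exp(-t)]
  [3*t*exp(-t), -2*t*exp(-t), -4*t*exp(-t) + exp(-t)]

Strategy: write A = P · J · P⁻¹ where J is a Jordan canonical form, so e^{tA} = P · e^{tJ} · P⁻¹, and e^{tJ} can be computed block-by-block.

A has Jordan form
J =
  [-1,  1,  0]
  [ 0, -1,  0]
  [ 0,  0, -1]
(up to reordering of blocks).

Per-block formulas:
  For a 2×2 Jordan block J_2(-1): exp(t · J_2(-1)) = e^(-1t)·(I + t·N), where N is the 2×2 nilpotent shift.
  For a 1×1 block at λ = -1: exp(t · [-1]) = [e^(-1t)].

After assembling e^{tJ} and conjugating by P, we get:

e^{tA} =
  [6*t*exp(-t) + exp(-t), -4*t*exp(-t), -8*t*exp(-t)]
  [3*t*exp(-t), -2*t*exp(-t) + exp(-t), -4*t*exp(-t)]
  [3*t*exp(-t), -2*t*exp(-t), -4*t*exp(-t) + exp(-t)]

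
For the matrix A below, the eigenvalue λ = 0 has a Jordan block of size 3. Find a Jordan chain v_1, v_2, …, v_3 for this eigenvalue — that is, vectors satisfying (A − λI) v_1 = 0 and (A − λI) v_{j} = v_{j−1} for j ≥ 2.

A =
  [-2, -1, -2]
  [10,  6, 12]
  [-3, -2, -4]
A Jordan chain for λ = 0 of length 3:
v_1 = (0, 4, -2)ᵀ
v_2 = (-2, 10, -3)ᵀ
v_3 = (1, 0, 0)ᵀ

Let N = A − (0)·I. We want v_3 with N^3 v_3 = 0 but N^2 v_3 ≠ 0; then v_{j-1} := N · v_j for j = 3, …, 2.

Pick v_3 = (1, 0, 0)ᵀ.
Then v_2 = N · v_3 = (-2, 10, -3)ᵀ.
Then v_1 = N · v_2 = (0, 4, -2)ᵀ.

Sanity check: (A − (0)·I) v_1 = (0, 0, 0)ᵀ = 0. ✓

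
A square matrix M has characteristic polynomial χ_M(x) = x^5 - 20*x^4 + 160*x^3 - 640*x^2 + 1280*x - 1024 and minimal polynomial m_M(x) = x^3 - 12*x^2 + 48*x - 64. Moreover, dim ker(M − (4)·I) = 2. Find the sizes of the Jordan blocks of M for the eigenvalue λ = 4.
Block sizes for λ = 4: [3, 2]

Step 1 — from the characteristic polynomial, algebraic multiplicity of λ = 4 is 5. From dim ker(M − (4)·I) = 2, there are exactly 2 Jordan blocks for λ = 4.
Step 2 — from the minimal polynomial, the factor (x − 4)^3 tells us the largest block for λ = 4 has size 3.
Step 3 — with total size 5, 2 blocks, and largest block 3, the block sizes (in nonincreasing order) are [3, 2].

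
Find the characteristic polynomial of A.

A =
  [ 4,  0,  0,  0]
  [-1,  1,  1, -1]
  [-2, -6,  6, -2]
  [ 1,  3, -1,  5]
x^4 - 16*x^3 + 96*x^2 - 256*x + 256

Expanding det(x·I − A) (e.g. by cofactor expansion or by noting that A is similar to its Jordan form J, which has the same characteristic polynomial as A) gives
  χ_A(x) = x^4 - 16*x^3 + 96*x^2 - 256*x + 256
which factors as (x - 4)^4. The eigenvalues (with algebraic multiplicities) are λ = 4 with multiplicity 4.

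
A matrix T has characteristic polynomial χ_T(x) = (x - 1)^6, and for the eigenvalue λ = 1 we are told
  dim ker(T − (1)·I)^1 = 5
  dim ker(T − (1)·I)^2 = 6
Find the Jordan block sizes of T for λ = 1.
Block sizes for λ = 1: [2, 1, 1, 1, 1]

From the dimensions of kernels of powers, the number of Jordan blocks of size at least j is d_j − d_{j−1} where d_j = dim ker(N^j) (with d_0 = 0). Computing the differences gives [5, 1].
The number of blocks of size exactly k is (#blocks of size ≥ k) − (#blocks of size ≥ k + 1), so the partition is: 4 block(s) of size 1, 1 block(s) of size 2.
In nonincreasing order the block sizes are [2, 1, 1, 1, 1].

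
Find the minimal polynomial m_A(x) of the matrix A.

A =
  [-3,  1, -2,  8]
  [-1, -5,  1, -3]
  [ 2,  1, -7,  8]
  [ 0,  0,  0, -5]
x^3 + 15*x^2 + 75*x + 125

The characteristic polynomial is χ_A(x) = (x + 5)^4, so the eigenvalues are known. The minimal polynomial is
  m_A(x) = Π_λ (x − λ)^{k_λ}
where k_λ is the size of the *largest* Jordan block for λ (equivalently, the smallest k with (A − λI)^k v = 0 for every generalised eigenvector v of λ).

  λ = -5: largest Jordan block has size 3, contributing (x + 5)^3

So m_A(x) = (x + 5)^3 = x^3 + 15*x^2 + 75*x + 125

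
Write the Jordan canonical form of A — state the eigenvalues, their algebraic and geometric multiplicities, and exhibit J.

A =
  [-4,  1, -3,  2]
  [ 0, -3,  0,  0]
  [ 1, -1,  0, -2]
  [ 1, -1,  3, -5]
J_2(-3) ⊕ J_1(-3) ⊕ J_1(-3)

The characteristic polynomial is
  det(x·I − A) = x^4 + 12*x^3 + 54*x^2 + 108*x + 81 = (x + 3)^4

Eigenvalues and multiplicities (the geometric multiplicity of λ is n − rank(A − λI), which equals the number of Jordan blocks for λ):
  λ = -3: algebraic multiplicity = 4, geometric multiplicity = 3

Determining the block sizes for each eigenvalue:
  λ = -3: 3 blocks summing to 4 forces exactly one block of size 2 and the rest size 1 → block sizes [2, 1, 1]

Assembling the blocks gives a Jordan form
J =
  [-3,  1,  0,  0]
  [ 0, -3,  0,  0]
  [ 0,  0, -3,  0]
  [ 0,  0,  0, -3]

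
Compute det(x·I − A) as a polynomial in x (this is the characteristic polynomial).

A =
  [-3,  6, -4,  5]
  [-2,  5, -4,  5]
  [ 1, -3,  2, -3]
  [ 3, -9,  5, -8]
x^4 + 4*x^3 + 6*x^2 + 4*x + 1

Expanding det(x·I − A) (e.g. by cofactor expansion or by noting that A is similar to its Jordan form J, which has the same characteristic polynomial as A) gives
  χ_A(x) = x^4 + 4*x^3 + 6*x^2 + 4*x + 1
which factors as (x + 1)^4. The eigenvalues (with algebraic multiplicities) are λ = -1 with multiplicity 4.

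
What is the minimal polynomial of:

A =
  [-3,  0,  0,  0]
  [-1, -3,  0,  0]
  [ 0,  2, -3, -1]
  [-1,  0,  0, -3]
x^3 + 9*x^2 + 27*x + 27

The characteristic polynomial is χ_A(x) = (x + 3)^4, so the eigenvalues are known. The minimal polynomial is
  m_A(x) = Π_λ (x − λ)^{k_λ}
where k_λ is the size of the *largest* Jordan block for λ (equivalently, the smallest k with (A − λI)^k v = 0 for every generalised eigenvector v of λ).

  λ = -3: largest Jordan block has size 3, contributing (x + 3)^3

So m_A(x) = (x + 3)^3 = x^3 + 9*x^2 + 27*x + 27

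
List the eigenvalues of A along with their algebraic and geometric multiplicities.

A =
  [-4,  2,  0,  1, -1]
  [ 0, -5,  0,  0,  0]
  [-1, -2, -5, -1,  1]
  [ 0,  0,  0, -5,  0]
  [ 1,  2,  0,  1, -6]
λ = -5: alg = 5, geom = 4

Step 1 — factor the characteristic polynomial to read off the algebraic multiplicities:
  χ_A(x) = (x + 5)^5

Step 2 — compute geometric multiplicities via the rank-nullity identity g(λ) = n − rank(A − λI):
  rank(A − (-5)·I) = 1, so dim ker(A − (-5)·I) = n − 1 = 4

Summary:
  λ = -5: algebraic multiplicity = 5, geometric multiplicity = 4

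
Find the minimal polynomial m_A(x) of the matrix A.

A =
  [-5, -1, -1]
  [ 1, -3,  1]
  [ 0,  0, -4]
x^2 + 8*x + 16

The characteristic polynomial is χ_A(x) = (x + 4)^3, so the eigenvalues are known. The minimal polynomial is
  m_A(x) = Π_λ (x − λ)^{k_λ}
where k_λ is the size of the *largest* Jordan block for λ (equivalently, the smallest k with (A − λI)^k v = 0 for every generalised eigenvector v of λ).

  λ = -4: largest Jordan block has size 2, contributing (x + 4)^2

So m_A(x) = (x + 4)^2 = x^2 + 8*x + 16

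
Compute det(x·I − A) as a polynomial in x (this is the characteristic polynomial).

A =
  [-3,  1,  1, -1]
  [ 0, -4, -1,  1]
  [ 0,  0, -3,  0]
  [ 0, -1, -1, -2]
x^4 + 12*x^3 + 54*x^2 + 108*x + 81

Expanding det(x·I − A) (e.g. by cofactor expansion or by noting that A is similar to its Jordan form J, which has the same characteristic polynomial as A) gives
  χ_A(x) = x^4 + 12*x^3 + 54*x^2 + 108*x + 81
which factors as (x + 3)^4. The eigenvalues (with algebraic multiplicities) are λ = -3 with multiplicity 4.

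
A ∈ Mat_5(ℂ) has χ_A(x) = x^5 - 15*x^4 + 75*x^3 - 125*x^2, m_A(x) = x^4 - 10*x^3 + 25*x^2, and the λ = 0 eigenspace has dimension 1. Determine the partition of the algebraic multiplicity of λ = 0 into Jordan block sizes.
Block sizes for λ = 0: [2]

Step 1 — from the characteristic polynomial, algebraic multiplicity of λ = 0 is 2. From dim ker(A − (0)·I) = 1, there are exactly 1 Jordan blocks for λ = 0.
Step 2 — from the minimal polynomial, the factor (x − 0)^2 tells us the largest block for λ = 0 has size 2.
Step 3 — with total size 2, 1 blocks, and largest block 2, the block sizes (in nonincreasing order) are [2].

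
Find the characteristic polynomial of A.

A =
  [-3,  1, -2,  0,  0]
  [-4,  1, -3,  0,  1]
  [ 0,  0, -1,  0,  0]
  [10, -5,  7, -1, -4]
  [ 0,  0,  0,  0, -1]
x^5 + 5*x^4 + 10*x^3 + 10*x^2 + 5*x + 1

Expanding det(x·I − A) (e.g. by cofactor expansion or by noting that A is similar to its Jordan form J, which has the same characteristic polynomial as A) gives
  χ_A(x) = x^5 + 5*x^4 + 10*x^3 + 10*x^2 + 5*x + 1
which factors as (x + 1)^5. The eigenvalues (with algebraic multiplicities) are λ = -1 with multiplicity 5.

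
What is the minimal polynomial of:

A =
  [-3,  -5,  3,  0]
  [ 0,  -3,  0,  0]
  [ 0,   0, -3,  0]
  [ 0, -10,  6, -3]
x^2 + 6*x + 9

The characteristic polynomial is χ_A(x) = (x + 3)^4, so the eigenvalues are known. The minimal polynomial is
  m_A(x) = Π_λ (x − λ)^{k_λ}
where k_λ is the size of the *largest* Jordan block for λ (equivalently, the smallest k with (A − λI)^k v = 0 for every generalised eigenvector v of λ).

  λ = -3: largest Jordan block has size 2, contributing (x + 3)^2

So m_A(x) = (x + 3)^2 = x^2 + 6*x + 9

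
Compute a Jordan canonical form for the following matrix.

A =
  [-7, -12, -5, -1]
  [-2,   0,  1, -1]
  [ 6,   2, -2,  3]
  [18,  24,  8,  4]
J_1(-5) ⊕ J_3(0)

The characteristic polynomial is
  det(x·I − A) = x^4 + 5*x^3 = x^3*(x + 5)

Eigenvalues and multiplicities (the geometric multiplicity of λ is n − rank(A − λI), which equals the number of Jordan blocks for λ):
  λ = -5: algebraic multiplicity = 1, geometric multiplicity = 1
  λ = 0: algebraic multiplicity = 3, geometric multiplicity = 1

Determining the block sizes for each eigenvalue:
  λ = -5: one block (gm = 1), so the single block has size am = 1 → block sizes [1]
  λ = 0: one block (gm = 1), so the single block has size am = 3 → block sizes [3]

Assembling the blocks gives a Jordan form
J =
  [-5, 0, 0, 0]
  [ 0, 0, 1, 0]
  [ 0, 0, 0, 1]
  [ 0, 0, 0, 0]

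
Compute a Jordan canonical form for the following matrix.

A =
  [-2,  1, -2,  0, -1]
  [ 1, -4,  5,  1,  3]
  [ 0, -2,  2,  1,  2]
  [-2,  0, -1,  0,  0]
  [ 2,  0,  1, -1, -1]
J_2(-1) ⊕ J_2(-1) ⊕ J_1(-1)

The characteristic polynomial is
  det(x·I − A) = x^5 + 5*x^4 + 10*x^3 + 10*x^2 + 5*x + 1 = (x + 1)^5

Eigenvalues and multiplicities (the geometric multiplicity of λ is n − rank(A − λI), which equals the number of Jordan blocks for λ):
  λ = -1: algebraic multiplicity = 5, geometric multiplicity = 3

Determining the block sizes for each eigenvalue:
  λ = -1: with am = 5 and gm = 3, the partition is not yet determined (e.g. several partitions of 5 into 3 parts exist). Let N = A − (-1)·I. Computing rank(N^1) = 2, rank(N^2) = 0; the number of blocks of size ≥ j is rank(N^{j−1}) − rank(N^j), giving [3, 2]. So we have 2 block(s) of size 2, 1 block(s) of size 1 → block sizes [2, 2, 1]

Assembling the blocks gives a Jordan form
J =
  [-1,  1,  0,  0,  0]
  [ 0, -1,  0,  0,  0]
  [ 0,  0, -1,  1,  0]
  [ 0,  0,  0, -1,  0]
  [ 0,  0,  0,  0, -1]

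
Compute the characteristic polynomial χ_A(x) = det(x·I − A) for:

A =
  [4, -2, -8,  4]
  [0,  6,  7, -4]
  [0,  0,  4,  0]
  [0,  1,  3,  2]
x^4 - 16*x^3 + 96*x^2 - 256*x + 256

Expanding det(x·I − A) (e.g. by cofactor expansion or by noting that A is similar to its Jordan form J, which has the same characteristic polynomial as A) gives
  χ_A(x) = x^4 - 16*x^3 + 96*x^2 - 256*x + 256
which factors as (x - 4)^4. The eigenvalues (with algebraic multiplicities) are λ = 4 with multiplicity 4.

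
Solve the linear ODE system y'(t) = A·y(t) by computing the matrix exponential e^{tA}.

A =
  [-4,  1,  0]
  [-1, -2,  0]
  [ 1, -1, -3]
e^{tA} =
  [-t*exp(-3*t) + exp(-3*t), t*exp(-3*t), 0]
  [-t*exp(-3*t), t*exp(-3*t) + exp(-3*t), 0]
  [t*exp(-3*t), -t*exp(-3*t), exp(-3*t)]

Strategy: write A = P · J · P⁻¹ where J is a Jordan canonical form, so e^{tA} = P · e^{tJ} · P⁻¹, and e^{tJ} can be computed block-by-block.

A has Jordan form
J =
  [-3,  1,  0]
  [ 0, -3,  0]
  [ 0,  0, -3]
(up to reordering of blocks).

Per-block formulas:
  For a 2×2 Jordan block J_2(-3): exp(t · J_2(-3)) = e^(-3t)·(I + t·N), where N is the 2×2 nilpotent shift.
  For a 1×1 block at λ = -3: exp(t · [-3]) = [e^(-3t)].

After assembling e^{tJ} and conjugating by P, we get:

e^{tA} =
  [-t*exp(-3*t) + exp(-3*t), t*exp(-3*t), 0]
  [-t*exp(-3*t), t*exp(-3*t) + exp(-3*t), 0]
  [t*exp(-3*t), -t*exp(-3*t), exp(-3*t)]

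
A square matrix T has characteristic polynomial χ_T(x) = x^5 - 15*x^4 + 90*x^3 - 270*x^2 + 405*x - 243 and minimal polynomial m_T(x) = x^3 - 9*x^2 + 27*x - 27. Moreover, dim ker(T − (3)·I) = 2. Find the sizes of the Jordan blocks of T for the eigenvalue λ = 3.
Block sizes for λ = 3: [3, 2]

Step 1 — from the characteristic polynomial, algebraic multiplicity of λ = 3 is 5. From dim ker(T − (3)·I) = 2, there are exactly 2 Jordan blocks for λ = 3.
Step 2 — from the minimal polynomial, the factor (x − 3)^3 tells us the largest block for λ = 3 has size 3.
Step 3 — with total size 5, 2 blocks, and largest block 3, the block sizes (in nonincreasing order) are [3, 2].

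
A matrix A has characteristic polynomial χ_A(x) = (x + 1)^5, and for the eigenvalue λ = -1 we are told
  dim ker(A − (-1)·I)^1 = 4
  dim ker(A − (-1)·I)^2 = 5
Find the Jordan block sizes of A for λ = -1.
Block sizes for λ = -1: [2, 1, 1, 1]

From the dimensions of kernels of powers, the number of Jordan blocks of size at least j is d_j − d_{j−1} where d_j = dim ker(N^j) (with d_0 = 0). Computing the differences gives [4, 1].
The number of blocks of size exactly k is (#blocks of size ≥ k) − (#blocks of size ≥ k + 1), so the partition is: 3 block(s) of size 1, 1 block(s) of size 2.
In nonincreasing order the block sizes are [2, 1, 1, 1].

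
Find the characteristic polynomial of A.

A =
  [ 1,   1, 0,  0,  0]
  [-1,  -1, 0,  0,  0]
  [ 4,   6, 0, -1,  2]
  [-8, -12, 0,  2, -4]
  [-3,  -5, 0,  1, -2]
x^5

Expanding det(x·I − A) (e.g. by cofactor expansion or by noting that A is similar to its Jordan form J, which has the same characteristic polynomial as A) gives
  χ_A(x) = x^5
which factors as x^5. The eigenvalues (with algebraic multiplicities) are λ = 0 with multiplicity 5.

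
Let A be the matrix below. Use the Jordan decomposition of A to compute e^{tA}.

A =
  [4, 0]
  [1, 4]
e^{tA} =
  [exp(4*t), 0]
  [t*exp(4*t), exp(4*t)]

Strategy: write A = P · J · P⁻¹ where J is a Jordan canonical form, so e^{tA} = P · e^{tJ} · P⁻¹, and e^{tJ} can be computed block-by-block.

A has Jordan form
J =
  [4, 1]
  [0, 4]
(up to reordering of blocks).

Per-block formulas:
  For a 2×2 Jordan block J_2(4): exp(t · J_2(4)) = e^(4t)·(I + t·N), where N is the 2×2 nilpotent shift.

After assembling e^{tJ} and conjugating by P, we get:

e^{tA} =
  [exp(4*t), 0]
  [t*exp(4*t), exp(4*t)]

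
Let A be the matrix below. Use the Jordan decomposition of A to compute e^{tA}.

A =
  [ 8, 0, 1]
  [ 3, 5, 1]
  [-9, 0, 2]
e^{tA} =
  [3*t*exp(5*t) + exp(5*t), 0, t*exp(5*t)]
  [3*t*exp(5*t), exp(5*t), t*exp(5*t)]
  [-9*t*exp(5*t), 0, -3*t*exp(5*t) + exp(5*t)]

Strategy: write A = P · J · P⁻¹ where J is a Jordan canonical form, so e^{tA} = P · e^{tJ} · P⁻¹, and e^{tJ} can be computed block-by-block.

A has Jordan form
J =
  [5, 1, 0]
  [0, 5, 0]
  [0, 0, 5]
(up to reordering of blocks).

Per-block formulas:
  For a 1×1 block at λ = 5: exp(t · [5]) = [e^(5t)].
  For a 2×2 Jordan block J_2(5): exp(t · J_2(5)) = e^(5t)·(I + t·N), where N is the 2×2 nilpotent shift.

After assembling e^{tJ} and conjugating by P, we get:

e^{tA} =
  [3*t*exp(5*t) + exp(5*t), 0, t*exp(5*t)]
  [3*t*exp(5*t), exp(5*t), t*exp(5*t)]
  [-9*t*exp(5*t), 0, -3*t*exp(5*t) + exp(5*t)]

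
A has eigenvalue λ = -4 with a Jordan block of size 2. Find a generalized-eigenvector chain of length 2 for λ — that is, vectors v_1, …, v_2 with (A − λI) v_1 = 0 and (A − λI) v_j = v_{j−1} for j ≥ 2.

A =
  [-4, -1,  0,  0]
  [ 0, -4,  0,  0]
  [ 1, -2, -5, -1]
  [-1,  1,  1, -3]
A Jordan chain for λ = -4 of length 2:
v_1 = (0, 0, 1, -1)ᵀ
v_2 = (1, 0, 0, 0)ᵀ

Let N = A − (-4)·I. We want v_2 with N^2 v_2 = 0 but N^1 v_2 ≠ 0; then v_{j-1} := N · v_j for j = 2, …, 2.

Pick v_2 = (1, 0, 0, 0)ᵀ.
Then v_1 = N · v_2 = (0, 0, 1, -1)ᵀ.

Sanity check: (A − (-4)·I) v_1 = (0, 0, 0, 0)ᵀ = 0. ✓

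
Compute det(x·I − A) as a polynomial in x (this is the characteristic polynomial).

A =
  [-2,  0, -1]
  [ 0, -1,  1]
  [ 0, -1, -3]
x^3 + 6*x^2 + 12*x + 8

Expanding det(x·I − A) (e.g. by cofactor expansion or by noting that A is similar to its Jordan form J, which has the same characteristic polynomial as A) gives
  χ_A(x) = x^3 + 6*x^2 + 12*x + 8
which factors as (x + 2)^3. The eigenvalues (with algebraic multiplicities) are λ = -2 with multiplicity 3.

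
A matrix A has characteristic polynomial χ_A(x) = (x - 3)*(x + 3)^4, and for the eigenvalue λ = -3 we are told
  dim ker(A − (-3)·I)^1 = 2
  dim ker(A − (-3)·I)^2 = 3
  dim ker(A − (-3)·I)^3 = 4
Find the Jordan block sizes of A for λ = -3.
Block sizes for λ = -3: [3, 1]

From the dimensions of kernels of powers, the number of Jordan blocks of size at least j is d_j − d_{j−1} where d_j = dim ker(N^j) (with d_0 = 0). Computing the differences gives [2, 1, 1].
The number of blocks of size exactly k is (#blocks of size ≥ k) − (#blocks of size ≥ k + 1), so the partition is: 1 block(s) of size 1, 1 block(s) of size 3.
In nonincreasing order the block sizes are [3, 1].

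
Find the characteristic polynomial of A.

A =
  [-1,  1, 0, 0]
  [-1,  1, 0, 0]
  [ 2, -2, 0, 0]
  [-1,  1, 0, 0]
x^4

Expanding det(x·I − A) (e.g. by cofactor expansion or by noting that A is similar to its Jordan form J, which has the same characteristic polynomial as A) gives
  χ_A(x) = x^4
which factors as x^4. The eigenvalues (with algebraic multiplicities) are λ = 0 with multiplicity 4.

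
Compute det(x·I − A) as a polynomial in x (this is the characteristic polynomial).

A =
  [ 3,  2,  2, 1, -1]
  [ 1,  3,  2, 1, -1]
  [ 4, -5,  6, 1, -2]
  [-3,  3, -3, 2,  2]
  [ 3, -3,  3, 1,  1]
x^5 - 15*x^4 + 90*x^3 - 270*x^2 + 405*x - 243

Expanding det(x·I − A) (e.g. by cofactor expansion or by noting that A is similar to its Jordan form J, which has the same characteristic polynomial as A) gives
  χ_A(x) = x^5 - 15*x^4 + 90*x^3 - 270*x^2 + 405*x - 243
which factors as (x - 3)^5. The eigenvalues (with algebraic multiplicities) are λ = 3 with multiplicity 5.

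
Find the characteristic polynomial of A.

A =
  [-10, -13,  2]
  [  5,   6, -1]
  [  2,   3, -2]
x^3 + 6*x^2 + 12*x + 8

Expanding det(x·I − A) (e.g. by cofactor expansion or by noting that A is similar to its Jordan form J, which has the same characteristic polynomial as A) gives
  χ_A(x) = x^3 + 6*x^2 + 12*x + 8
which factors as (x + 2)^3. The eigenvalues (with algebraic multiplicities) are λ = -2 with multiplicity 3.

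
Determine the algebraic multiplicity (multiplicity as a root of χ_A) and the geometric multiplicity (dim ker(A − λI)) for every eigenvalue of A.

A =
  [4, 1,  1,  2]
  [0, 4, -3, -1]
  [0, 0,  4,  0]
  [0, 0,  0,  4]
λ = 4: alg = 4, geom = 2

Step 1 — factor the characteristic polynomial to read off the algebraic multiplicities:
  χ_A(x) = (x - 4)^4

Step 2 — compute geometric multiplicities via the rank-nullity identity g(λ) = n − rank(A − λI):
  rank(A − (4)·I) = 2, so dim ker(A − (4)·I) = n − 2 = 2

Summary:
  λ = 4: algebraic multiplicity = 4, geometric multiplicity = 2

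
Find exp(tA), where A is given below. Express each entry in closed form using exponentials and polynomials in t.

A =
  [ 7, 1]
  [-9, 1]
e^{tA} =
  [3*t*exp(4*t) + exp(4*t), t*exp(4*t)]
  [-9*t*exp(4*t), -3*t*exp(4*t) + exp(4*t)]

Strategy: write A = P · J · P⁻¹ where J is a Jordan canonical form, so e^{tA} = P · e^{tJ} · P⁻¹, and e^{tJ} can be computed block-by-block.

A has Jordan form
J =
  [4, 1]
  [0, 4]
(up to reordering of blocks).

Per-block formulas:
  For a 2×2 Jordan block J_2(4): exp(t · J_2(4)) = e^(4t)·(I + t·N), where N is the 2×2 nilpotent shift.

After assembling e^{tJ} and conjugating by P, we get:

e^{tA} =
  [3*t*exp(4*t) + exp(4*t), t*exp(4*t)]
  [-9*t*exp(4*t), -3*t*exp(4*t) + exp(4*t)]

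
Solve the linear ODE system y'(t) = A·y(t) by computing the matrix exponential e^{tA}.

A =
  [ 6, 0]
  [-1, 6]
e^{tA} =
  [exp(6*t), 0]
  [-t*exp(6*t), exp(6*t)]

Strategy: write A = P · J · P⁻¹ where J is a Jordan canonical form, so e^{tA} = P · e^{tJ} · P⁻¹, and e^{tJ} can be computed block-by-block.

A has Jordan form
J =
  [6, 1]
  [0, 6]
(up to reordering of blocks).

Per-block formulas:
  For a 2×2 Jordan block J_2(6): exp(t · J_2(6)) = e^(6t)·(I + t·N), where N is the 2×2 nilpotent shift.

After assembling e^{tJ} and conjugating by P, we get:

e^{tA} =
  [exp(6*t), 0]
  [-t*exp(6*t), exp(6*t)]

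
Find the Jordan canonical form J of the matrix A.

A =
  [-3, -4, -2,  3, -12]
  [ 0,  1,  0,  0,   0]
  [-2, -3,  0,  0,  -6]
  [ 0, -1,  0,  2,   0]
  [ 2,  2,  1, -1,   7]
J_2(1) ⊕ J_1(1) ⊕ J_1(2) ⊕ J_1(2)

The characteristic polynomial is
  det(x·I − A) = x^5 - 7*x^4 + 19*x^3 - 25*x^2 + 16*x - 4 = (x - 2)^2*(x - 1)^3

Eigenvalues and multiplicities (the geometric multiplicity of λ is n − rank(A − λI), which equals the number of Jordan blocks for λ):
  λ = 1: algebraic multiplicity = 3, geometric multiplicity = 2
  λ = 2: algebraic multiplicity = 2, geometric multiplicity = 2

Determining the block sizes for each eigenvalue:
  λ = 1: 2 blocks summing to 3 forces exactly one block of size 2 and the rest size 1 → block sizes [2, 1]
  λ = 2: gm = am = 2, so every block has size 1 → block sizes [1, 1]

Assembling the blocks gives a Jordan form
J =
  [1, 1, 0, 0, 0]
  [0, 1, 0, 0, 0]
  [0, 0, 1, 0, 0]
  [0, 0, 0, 2, 0]
  [0, 0, 0, 0, 2]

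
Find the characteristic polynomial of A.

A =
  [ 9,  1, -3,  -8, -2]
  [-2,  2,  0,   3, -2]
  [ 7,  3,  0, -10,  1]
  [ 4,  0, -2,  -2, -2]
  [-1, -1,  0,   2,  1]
x^5 - 10*x^4 + 40*x^3 - 80*x^2 + 80*x - 32

Expanding det(x·I − A) (e.g. by cofactor expansion or by noting that A is similar to its Jordan form J, which has the same characteristic polynomial as A) gives
  χ_A(x) = x^5 - 10*x^4 + 40*x^3 - 80*x^2 + 80*x - 32
which factors as (x - 2)^5. The eigenvalues (with algebraic multiplicities) are λ = 2 with multiplicity 5.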